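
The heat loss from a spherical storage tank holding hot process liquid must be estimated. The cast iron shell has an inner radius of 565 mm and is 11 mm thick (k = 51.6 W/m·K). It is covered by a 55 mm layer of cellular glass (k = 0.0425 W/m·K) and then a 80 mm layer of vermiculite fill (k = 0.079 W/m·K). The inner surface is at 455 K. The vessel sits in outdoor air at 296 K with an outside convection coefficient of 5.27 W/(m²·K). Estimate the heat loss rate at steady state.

Spherical conduction: R = (1/r_in − 1/r_out)/(4πk) per layer; series-sum.
R_cast iron shell = (1/0.565 − 1/0.576)/(4π×51.6) = 5.213×10^-5 K/W
R_cellular glass = (1/0.576 − 1/0.631)/(4π×0.0425) = 0.2833 K/W
R_vermiculite fill = (1/0.631 − 1/0.711)/(4π×0.079) = 0.1796 K/W
R_outer film = 1/(h·4πr_o²) = 1/(5.27×4π×0.711²) = 0.02987 K/W
R_total = 0.4929 K/W
Q = ΔT/R_total = 159/0.4929

Q ≈ 323 W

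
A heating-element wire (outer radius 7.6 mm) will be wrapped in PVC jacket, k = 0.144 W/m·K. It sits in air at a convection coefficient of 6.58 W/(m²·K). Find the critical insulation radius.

For a cylinder r_cr = k/h = 0.144/6.58
r_cr = 21.9 mm; since the bare radius (7.6 mm) is below r_cr, adding a thin layer of insulation will *increase* heat loss.

r_cr ≈ 21.9 mm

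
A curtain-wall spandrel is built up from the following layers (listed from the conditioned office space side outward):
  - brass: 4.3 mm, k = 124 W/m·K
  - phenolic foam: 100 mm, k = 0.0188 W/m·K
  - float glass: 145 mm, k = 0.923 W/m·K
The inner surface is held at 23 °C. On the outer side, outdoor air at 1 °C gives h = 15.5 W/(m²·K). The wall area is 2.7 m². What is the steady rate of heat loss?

Q ≈ 10.7 W

Series thermal resistances:
R_brass = L/(kA) = 0.0043/(124×2.7) = 1.284×10^-5 K/W
R_phenolic foam = L/(kA) = 0.1/(0.0188×2.7) = 1.97 K/W
R_float glass = L/(kA) = 0.145/(0.923×2.7) = 0.05818 K/W
R_outer film = 1/(h_o·A) = 1/(15.5×2.7) = 0.02389 K/W
R_total = 2.052 K/W
Q = ΔT / R_total = 22 / 2.052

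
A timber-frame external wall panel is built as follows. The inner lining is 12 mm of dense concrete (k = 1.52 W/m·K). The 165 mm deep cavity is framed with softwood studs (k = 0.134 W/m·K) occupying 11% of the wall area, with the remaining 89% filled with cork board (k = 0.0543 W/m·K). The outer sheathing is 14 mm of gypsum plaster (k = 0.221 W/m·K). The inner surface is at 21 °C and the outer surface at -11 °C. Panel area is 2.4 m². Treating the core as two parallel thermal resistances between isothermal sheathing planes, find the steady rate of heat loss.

Q ≈ 28.6 W

Sheathing layers in series; stud and cavity paths in parallel between them.
R_inner = 0.012/(1.52×2.4) = 0.003289 K/W
R_stud  = 0.165/(0.134×0.11×2.4) = 4.664 K/W
R_cav   = 0.165/(0.0543×0.89×2.4) = 1.423 K/W
1/R_core = 1/R_stud + 1/R_cav → R_core = 1.09 K/W
R_outer = 0.014/(0.221×2.4) = 0.0264 K/W
R_total = 1.12 K/W
Q = ΔT/R_total = 32/1.12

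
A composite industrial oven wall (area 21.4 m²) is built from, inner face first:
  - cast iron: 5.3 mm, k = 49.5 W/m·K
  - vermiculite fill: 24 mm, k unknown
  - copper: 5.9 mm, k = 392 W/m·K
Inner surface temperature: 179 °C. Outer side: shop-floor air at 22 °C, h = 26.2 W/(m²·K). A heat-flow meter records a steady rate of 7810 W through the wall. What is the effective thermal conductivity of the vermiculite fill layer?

Series thermal resistances:
R_cast iron = L/(kA) = 0.0053/(49.5×21.4) = 5.003×10^-6 K/W
R_copper = L/(kA) = 0.0059/(392×21.4) = 7.033×10^-7 K/W
R_outer film = 1/(h_o·A) = 1/(26.2×21.4) = 0.001784 K/W
Sum of known resistances R_other = 0.001789 K/W
Total R = ΔT/Q = 157/7810 = 0.0201 K/W
R_vermiculite fill = R_total − R_other = 0.01831 K/W
k = L/(R·A) = 0.024/(0.01831×21.4)

k ≈ 0.0612 W/(m·K)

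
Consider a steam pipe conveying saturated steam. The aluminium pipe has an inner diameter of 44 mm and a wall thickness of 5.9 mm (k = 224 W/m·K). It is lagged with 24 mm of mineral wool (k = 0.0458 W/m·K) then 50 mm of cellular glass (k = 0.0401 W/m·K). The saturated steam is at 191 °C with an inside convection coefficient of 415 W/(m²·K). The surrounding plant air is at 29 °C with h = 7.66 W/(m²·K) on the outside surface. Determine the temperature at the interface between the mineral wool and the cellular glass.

T ≈ 121 °C

Per-layer cylindrical resistances, series-summed:
R_inner film = 1/(h_i·2πr₁L) = 1/(415×2π×0.022×1) = 0.01743 K/W
R_aluminium pipe wall = ln(27.9/22)/(2π×224×1) = 1.688×10^-4 K/W
R_mineral wool = ln(51.9/27.9)/(2π×0.0458×1) = 2.157 K/W
R_cellular glass = ln(101.9/51.9)/(2π×0.0401×1) = 2.678 K/W
R_outer film = 1/(h_o·2πr_oL) = 1/(7.66×2π×0.1019×1) = 0.2039 K/W
R_total = 5.056 K/W
Q = ΔT/R_total = 162/5.056
Q = 32 W/m
T_interface = T_inner − Q·ΣR(inner→interface) = 191 − 32×2.175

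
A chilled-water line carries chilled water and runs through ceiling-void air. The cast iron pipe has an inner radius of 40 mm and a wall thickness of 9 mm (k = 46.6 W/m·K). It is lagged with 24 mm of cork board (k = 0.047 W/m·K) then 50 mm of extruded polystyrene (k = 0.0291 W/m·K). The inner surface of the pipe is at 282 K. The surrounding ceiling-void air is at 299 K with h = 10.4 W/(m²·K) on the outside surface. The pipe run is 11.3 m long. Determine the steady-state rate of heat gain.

Q ≈ 44.4 W

Treating each annulus and film as a series resistance:
R_cast iron pipe wall = ln(49/40)/(2π×46.6×11.3) = 6.134×10^-5 K/W
R_cork board = ln(73/49)/(2π×0.047×11.3) = 0.1195 K/W
R_extruded polystyrene = ln(123/73)/(2π×0.0291×11.3) = 0.2525 K/W
R_outer film = 1/(h_o·2πr_oL) = 1/(10.4×2π×0.123×11.3) = 0.01101 K/W
R_total = 0.383 K/W
Q = ΔT/R_total = 17/0.383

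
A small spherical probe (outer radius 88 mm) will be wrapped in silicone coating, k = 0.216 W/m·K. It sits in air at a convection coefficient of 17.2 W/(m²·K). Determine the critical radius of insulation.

r_cr ≈ 25.1 mm

For a sphere r_cr = 2k/h = 2×0.216/17.2
r_cr = 25.1 mm; since the bare radius (88 mm) is above r_cr, any added insulation will reduce heat loss.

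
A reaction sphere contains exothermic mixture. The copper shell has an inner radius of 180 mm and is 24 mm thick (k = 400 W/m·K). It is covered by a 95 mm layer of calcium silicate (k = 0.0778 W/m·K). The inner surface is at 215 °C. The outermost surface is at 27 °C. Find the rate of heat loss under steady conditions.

Q ≈ 118 W

Each spherical layer contributes R = (1/r_i − 1/r_o)/(4πk):
R_copper shell = (1/0.18 − 1/0.204)/(4π×400) = 1.3×10^-4 K/W
R_calcium silicate = (1/0.204 − 1/0.299)/(4π×0.0778) = 1.593 K/W
R_total = 1.593 K/W
Q = ΔT/R_total = 188/1.593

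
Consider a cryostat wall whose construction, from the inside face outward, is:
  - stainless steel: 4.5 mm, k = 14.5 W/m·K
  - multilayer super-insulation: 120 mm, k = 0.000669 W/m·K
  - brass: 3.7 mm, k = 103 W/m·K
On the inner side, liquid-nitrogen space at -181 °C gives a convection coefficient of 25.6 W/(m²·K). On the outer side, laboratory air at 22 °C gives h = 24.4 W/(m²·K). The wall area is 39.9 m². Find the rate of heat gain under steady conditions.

Q ≈ 45.1 W

Using the resistance-network approach (series):
R_inner film = 1/(h_i·A) = 1/(25.6×39.9) = 9.79×10^-4 K/W
R_stainless steel = L/(kA) = 0.0045/(14.5×39.9) = 7.778×10^-6 K/W
R_multilayer super-insulation = L/(kA) = 0.12/(0.000669×39.9) = 4.496 K/W
R_brass = L/(kA) = 0.0037/(103×39.9) = 9.003×10^-7 K/W
R_outer film = 1/(h_o·A) = 1/(24.4×39.9) = 0.001027 K/W
R_total = 4.498 K/W
Q = ΔT / R_total = 203 / 4.498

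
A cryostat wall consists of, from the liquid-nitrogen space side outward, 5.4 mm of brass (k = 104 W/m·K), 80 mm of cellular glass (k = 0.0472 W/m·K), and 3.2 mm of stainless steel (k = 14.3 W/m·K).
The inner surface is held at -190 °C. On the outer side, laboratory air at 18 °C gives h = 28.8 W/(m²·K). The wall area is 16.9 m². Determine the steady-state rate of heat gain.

Q ≈ 2030 W

Series thermal resistances:
R_brass = L/(kA) = 0.0054/(104×16.9) = 3.072×10^-6 K/W
R_cellular glass = L/(kA) = 0.08/(0.0472×16.9) = 0.1003 K/W
R_stainless steel = L/(kA) = 0.0032/(14.3×16.9) = 1.324×10^-5 K/W
R_outer film = 1/(h_o·A) = 1/(28.8×16.9) = 0.002055 K/W
R_total = 0.1024 K/W
Q = ΔT / R_total = 208 / 0.1024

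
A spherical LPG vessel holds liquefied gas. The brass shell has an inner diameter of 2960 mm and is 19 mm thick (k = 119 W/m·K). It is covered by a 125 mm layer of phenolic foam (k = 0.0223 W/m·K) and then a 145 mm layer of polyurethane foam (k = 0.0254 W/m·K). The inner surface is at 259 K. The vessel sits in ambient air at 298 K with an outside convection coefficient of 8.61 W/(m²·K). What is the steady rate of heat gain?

Each spherical layer contributes R = (1/r_i − 1/r_o)/(4πk):
R_brass shell = (1/1.48 − 1/1.499)/(4π×119) = 5.727×10^-6 K/W
R_phenolic foam = (1/1.499 − 1/1.624)/(4π×0.0223) = 0.1832 K/W
R_polyurethane foam = (1/1.624 − 1/1.769)/(4π×0.0254) = 0.1581 K/W
R_outer film = 1/(h·4πr_o²) = 1/(8.61×4π×1.769²) = 0.002953 K/W
R_total = 0.3443 K/W
Q = ΔT/R_total = 39/0.3443

Q ≈ 113 W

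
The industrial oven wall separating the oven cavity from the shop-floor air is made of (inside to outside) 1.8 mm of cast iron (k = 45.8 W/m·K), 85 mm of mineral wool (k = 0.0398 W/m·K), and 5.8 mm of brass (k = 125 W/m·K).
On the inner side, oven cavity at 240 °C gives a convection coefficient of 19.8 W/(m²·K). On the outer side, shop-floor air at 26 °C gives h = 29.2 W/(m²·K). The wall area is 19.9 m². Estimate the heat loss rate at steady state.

Treating each layer as a thermal resistance in series:
R_inner film = 1/(h_i·A) = 1/(19.8×19.9) = 0.002538 K/W
R_cast iron = L/(kA) = 0.0018/(45.8×19.9) = 1.975×10^-6 K/W
R_mineral wool = L/(kA) = 0.085/(0.0398×19.9) = 0.1073 K/W
R_brass = L/(kA) = 0.0058/(125×19.9) = 2.332×10^-6 K/W
R_outer film = 1/(h_o·A) = 1/(29.2×19.9) = 0.001721 K/W
R_total = 0.1116 K/W
Q = ΔT / R_total = 214 / 0.1116

Q ≈ 1920 W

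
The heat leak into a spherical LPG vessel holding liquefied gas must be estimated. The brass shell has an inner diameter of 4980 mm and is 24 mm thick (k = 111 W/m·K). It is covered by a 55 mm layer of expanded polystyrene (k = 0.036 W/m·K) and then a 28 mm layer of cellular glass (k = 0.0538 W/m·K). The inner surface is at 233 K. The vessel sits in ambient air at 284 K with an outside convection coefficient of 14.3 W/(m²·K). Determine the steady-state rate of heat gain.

For a spherical shell R = (1/r₁ − 1/r₂)/(4πk); film R = 1/(h·4πr²). In series:
R_brass shell = (1/2.49 − 1/2.514)/(4π×111) = 2.749×10^-6 K/W
R_expanded polystyrene = (1/2.514 − 1/2.569)/(4π×0.036) = 0.01882 K/W
R_cellular glass = (1/2.569 − 1/2.597)/(4π×0.0538) = 0.006208 K/W
R_outer film = 1/(h·4πr_o²) = 1/(14.3×4π×2.597²) = 8.251×10^-4 K/W
R_total = 0.02586 K/W
Q = ΔT/R_total = 51/0.02586

Q ≈ 1970 W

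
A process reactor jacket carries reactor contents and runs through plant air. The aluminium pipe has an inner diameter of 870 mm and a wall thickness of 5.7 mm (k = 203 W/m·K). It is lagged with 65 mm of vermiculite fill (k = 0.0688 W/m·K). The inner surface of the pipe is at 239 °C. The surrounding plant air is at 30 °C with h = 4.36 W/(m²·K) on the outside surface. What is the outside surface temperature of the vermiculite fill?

T ≈ 68.6 °C

Treating each annulus and film as a series resistance:
R_aluminium pipe wall = ln(440.7/435)/(2π×203×1) = 1.021×10^-5 K/W
R_vermiculite fill = ln(505.7/440.7)/(2π×0.0688×1) = 0.3183 K/W
R_outer film = 1/(h_o·2πr_oL) = 1/(4.36×2π×0.5057×1) = 0.07218 K/W
R_total = 0.3905 K/W
Q = ΔT/R_total = 209/0.3905
Q = 535 W/m
T_interface = T_inner − Q·ΣR(inner→interface) = 239 − 535×0.3183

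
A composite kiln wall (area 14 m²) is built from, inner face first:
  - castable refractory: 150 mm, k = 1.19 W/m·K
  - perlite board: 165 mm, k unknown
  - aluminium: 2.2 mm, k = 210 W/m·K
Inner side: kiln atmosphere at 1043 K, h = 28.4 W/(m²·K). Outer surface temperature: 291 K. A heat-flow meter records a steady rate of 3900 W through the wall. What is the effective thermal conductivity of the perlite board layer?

k ≈ 0.065 W/(m·K)

Thermal resistances in series:
R_inner film = 1/(h_i·A) = 1/(28.4×14) = 0.002515 K/W
R_castable refractory = L/(kA) = 0.15/(1.19×14) = 0.009004 K/W
R_aluminium = L/(kA) = 0.0022/(210×14) = 7.483×10^-7 K/W
Sum of known resistances R_other = 0.01152 K/W
Total R = ΔT/Q = 752/3900 = 0.1928 K/W
R_perlite board = R_total − R_other = 0.1813 K/W
k = L/(R·A) = 0.165/(0.1813×14)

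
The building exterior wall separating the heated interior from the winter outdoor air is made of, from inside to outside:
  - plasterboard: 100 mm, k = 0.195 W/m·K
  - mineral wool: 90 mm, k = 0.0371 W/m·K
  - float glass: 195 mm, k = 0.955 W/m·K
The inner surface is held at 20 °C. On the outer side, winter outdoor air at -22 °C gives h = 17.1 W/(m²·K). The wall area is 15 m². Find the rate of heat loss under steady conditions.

Using the resistance-network approach (series):
R_plasterboard = L/(kA) = 0.1/(0.195×15) = 0.03419 K/W
R_mineral wool = L/(kA) = 0.09/(0.0371×15) = 0.1617 K/W
R_float glass = L/(kA) = 0.195/(0.955×15) = 0.01361 K/W
R_outer film = 1/(h_o·A) = 1/(17.1×15) = 0.003899 K/W
R_total = 0.2134 K/W
Q = ΔT / R_total = 42 / 0.2134

Q ≈ 197 W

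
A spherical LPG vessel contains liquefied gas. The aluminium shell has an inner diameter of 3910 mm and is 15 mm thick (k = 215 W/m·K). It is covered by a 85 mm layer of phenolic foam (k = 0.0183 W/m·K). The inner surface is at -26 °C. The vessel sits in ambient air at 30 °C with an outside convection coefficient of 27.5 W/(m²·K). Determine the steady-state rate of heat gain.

Each spherical layer contributes R = (1/r_i − 1/r_o)/(4πk):
R_aluminium shell = (1/1.955 − 1/1.97)/(4π×215) = 1.442×10^-6 K/W
R_phenolic foam = (1/1.97 − 1/2.055)/(4π×0.0183) = 0.0913 K/W
R_outer film = 1/(h·4πr_o²) = 1/(27.5×4π×2.055²) = 6.852×10^-4 K/W
R_total = 0.09199 K/W
Q = ΔT/R_total = 56/0.09199

Q ≈ 609 W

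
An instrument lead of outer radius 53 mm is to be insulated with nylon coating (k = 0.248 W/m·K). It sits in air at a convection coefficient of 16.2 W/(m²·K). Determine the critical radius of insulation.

r_cr ≈ 15.3 mm

For a cylinder r_cr = k/h = 0.248/16.2
r_cr = 15.3 mm; since the bare radius (53 mm) is above r_cr, any added insulation will reduce heat loss.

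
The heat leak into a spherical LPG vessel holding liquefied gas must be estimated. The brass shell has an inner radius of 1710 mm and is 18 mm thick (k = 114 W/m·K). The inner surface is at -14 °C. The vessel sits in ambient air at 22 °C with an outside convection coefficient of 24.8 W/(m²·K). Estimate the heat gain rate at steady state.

Q ≈ 33400 W

Each spherical layer contributes R = (1/r_i − 1/r_o)/(4πk):
R_brass shell = (1/1.71 − 1/1.728)/(4π×114) = 4.252×10^-6 K/W
R_outer film = 1/(h·4πr_o²) = 1/(24.8×4π×1.728²) = 0.001075 K/W
R_total = 0.001079 K/W
Q = ΔT/R_total = 36/0.001079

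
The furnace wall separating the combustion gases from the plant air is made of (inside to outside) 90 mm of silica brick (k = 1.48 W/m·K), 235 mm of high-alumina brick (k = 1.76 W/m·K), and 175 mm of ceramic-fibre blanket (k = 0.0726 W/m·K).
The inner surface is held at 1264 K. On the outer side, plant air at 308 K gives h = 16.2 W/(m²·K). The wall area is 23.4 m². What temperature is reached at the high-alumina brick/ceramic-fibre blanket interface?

T ≈ 1190 K

Series thermal resistances:
R_silica brick = L/(kA) = 0.09/(1.48×23.4) = 0.002599 K/W
R_high-alumina brick = L/(kA) = 0.235/(1.76×23.4) = 0.005706 K/W
R_ceramic-fibre blanket = L/(kA) = 0.175/(0.0726×23.4) = 0.103 K/W
R_outer film = 1/(h_o·A) = 1/(16.2×23.4) = 0.002638 K/W
R_total = 0.114 K/W;  Q = ΔT/R_total = 956/0.114 = 8389 W
T_interface = T_inner − Q·ΣR(inner→interface) = 1264 − 8390×0.008305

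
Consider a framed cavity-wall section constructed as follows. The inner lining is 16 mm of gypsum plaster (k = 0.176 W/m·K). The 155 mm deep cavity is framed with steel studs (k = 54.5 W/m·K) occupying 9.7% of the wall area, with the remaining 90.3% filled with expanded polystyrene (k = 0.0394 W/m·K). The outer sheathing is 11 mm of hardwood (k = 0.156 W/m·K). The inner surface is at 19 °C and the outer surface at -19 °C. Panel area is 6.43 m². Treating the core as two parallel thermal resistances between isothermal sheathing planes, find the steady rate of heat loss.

Q ≈ 1280 W

Sheathing layers in series; stud and cavity paths in parallel between them.
R_inner = 0.016/(0.176×6.43) = 0.01414 K/W
R_stud  = 0.155/(54.5×0.097×6.43) = 0.00456 K/W
R_cav   = 0.155/(0.0394×0.903×6.43) = 0.6775 K/W
1/R_core = 1/R_stud + 1/R_cav → R_core = 0.004529 K/W
R_outer = 0.011/(0.156×6.43) = 0.01097 K/W
R_total = 0.02963 K/W
Q = ΔT/R_total = 38/0.02963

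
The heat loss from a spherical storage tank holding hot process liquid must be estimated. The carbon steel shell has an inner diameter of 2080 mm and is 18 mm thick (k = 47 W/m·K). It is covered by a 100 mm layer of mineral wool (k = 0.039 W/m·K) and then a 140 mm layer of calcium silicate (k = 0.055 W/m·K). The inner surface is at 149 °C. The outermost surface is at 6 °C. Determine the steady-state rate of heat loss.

Each spherical layer contributes R = (1/r_i − 1/r_o)/(4πk):
R_carbon steel shell = (1/1.04 − 1/1.058)/(4π×47) = 2.77×10^-5 K/W
R_mineral wool = (1/1.058 − 1/1.158)/(4π×0.039) = 0.1665 K/W
R_calcium silicate = (1/1.158 − 1/1.298)/(4π×0.055) = 0.1348 K/W
R_total = 0.3013 K/W
Q = ΔT/R_total = 143/0.3013

Q ≈ 475 W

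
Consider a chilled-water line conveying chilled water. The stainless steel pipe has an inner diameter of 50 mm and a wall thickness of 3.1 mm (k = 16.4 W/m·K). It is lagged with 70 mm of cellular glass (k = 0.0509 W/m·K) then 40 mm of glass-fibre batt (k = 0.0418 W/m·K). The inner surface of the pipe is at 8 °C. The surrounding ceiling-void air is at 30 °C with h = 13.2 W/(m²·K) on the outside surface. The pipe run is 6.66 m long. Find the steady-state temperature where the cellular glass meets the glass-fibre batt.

T ≈ 24.2 °C

Cylindrical conduction, so R = ln(r₂/r₁)/(2πkL) per layer, in series:
R_stainless steel pipe wall = ln(28.1/25)/(2π×16.4×6.66) = 1.703×10^-4 K/W
R_cellular glass = ln(98.1/28.1)/(2π×0.0509×6.66) = 0.587 K/W
R_glass-fibre batt = ln(138.1/98.1)/(2π×0.0418×6.66) = 0.1955 K/W
R_outer film = 1/(h_o·2πr_oL) = 1/(13.2×2π×0.1381×6.66) = 0.01311 K/W
R_total = 0.7958 K/W
Q = ΔT/R_total = 22/0.7958
Q = 27.6 W
T_interface = T_inner + Q·ΣR(inner→interface) = 8 + 27.6×0.5871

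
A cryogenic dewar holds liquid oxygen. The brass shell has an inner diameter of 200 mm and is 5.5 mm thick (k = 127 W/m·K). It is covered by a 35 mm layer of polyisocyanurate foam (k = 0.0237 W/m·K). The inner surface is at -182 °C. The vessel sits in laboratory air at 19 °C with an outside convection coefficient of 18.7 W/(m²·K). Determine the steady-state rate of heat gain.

Radial (spherical) resistances in series:
R_brass shell = (1/0.1 − 1/0.1055)/(4π×127) = 3.267×10^-4 K/W
R_polyisocyanurate foam = (1/0.1055 − 1/0.1405)/(4π×0.0237) = 7.928 K/W
R_outer film = 1/(h·4πr_o²) = 1/(18.7×4π×0.1405²) = 0.2156 K/W
R_total = 8.144 K/W
Q = ΔT/R_total = 201/8.144

Q ≈ 24.7 W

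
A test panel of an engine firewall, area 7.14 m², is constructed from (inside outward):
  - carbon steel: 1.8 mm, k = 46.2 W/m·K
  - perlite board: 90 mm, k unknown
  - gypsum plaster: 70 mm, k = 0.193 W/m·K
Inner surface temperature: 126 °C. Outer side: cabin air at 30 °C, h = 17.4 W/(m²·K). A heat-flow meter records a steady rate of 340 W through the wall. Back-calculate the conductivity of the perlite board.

Series thermal resistances:
R_carbon steel = L/(kA) = 0.0018/(46.2×7.14) = 5.457×10^-6 K/W
R_gypsum plaster = L/(kA) = 0.07/(0.193×7.14) = 0.0508 K/W
R_outer film = 1/(h_o·A) = 1/(17.4×7.14) = 0.008049 K/W
Sum of known resistances R_other = 0.05885 K/W
Total R = ΔT/Q = 96/340 = 0.2824 K/W
R_perlite board = R_total − R_other = 0.2235 K/W
k = L/(R·A) = 0.09/(0.2235×7.14)

k ≈ 0.0564 W/(m·K)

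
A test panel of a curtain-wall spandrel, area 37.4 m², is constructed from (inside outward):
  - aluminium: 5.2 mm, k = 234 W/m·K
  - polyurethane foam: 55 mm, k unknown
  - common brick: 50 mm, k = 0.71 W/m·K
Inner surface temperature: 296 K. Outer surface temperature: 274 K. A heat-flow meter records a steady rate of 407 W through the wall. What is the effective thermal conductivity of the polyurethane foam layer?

k ≈ 0.0282 W/(m·K)

Model the wall as resistances in series:
R_aluminium = L/(kA) = 0.0052/(234×37.4) = 5.942×10^-7 K/W
R_common brick = L/(kA) = 0.05/(0.71×37.4) = 0.001883 K/W
Sum of known resistances R_other = 0.001884 K/W
Total R = ΔT/Q = 22/407 = 0.05405 K/W
R_polyurethane foam = R_total − R_other = 0.05217 K/W
k = L/(R·A) = 0.055/(0.05217×37.4)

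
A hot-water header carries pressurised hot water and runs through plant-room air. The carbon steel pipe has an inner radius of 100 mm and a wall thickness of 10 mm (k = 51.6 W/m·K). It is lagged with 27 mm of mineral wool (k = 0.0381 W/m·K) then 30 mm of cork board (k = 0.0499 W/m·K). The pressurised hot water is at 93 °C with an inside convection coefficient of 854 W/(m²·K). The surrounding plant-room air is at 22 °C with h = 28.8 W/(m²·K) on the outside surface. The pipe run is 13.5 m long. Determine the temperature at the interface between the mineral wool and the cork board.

Per-layer cylindrical resistances, series-summed:
R_inner film = 1/(h_i·2πr₁L) = 1/(854×2π×0.1×13.5) = 1.38×10^-4 K/W
R_carbon steel pipe wall = ln(110/100)/(2π×51.6×13.5) = 2.178×10^-5 K/W
R_mineral wool = ln(137/110)/(2π×0.0381×13.5) = 0.06792 K/W
R_cork board = ln(167/137)/(2π×0.0499×13.5) = 0.04678 K/W
R_outer film = 1/(h_o·2πr_oL) = 1/(28.8×2π×0.167×13.5) = 0.002451 K/W
R_total = 0.1173 K/W
Q = ΔT/R_total = 71/0.1173
Q = 605 W
T_interface = T_inner − Q·ΣR(inner→interface) = 93 − 605×0.06808

T ≈ 51.8 °C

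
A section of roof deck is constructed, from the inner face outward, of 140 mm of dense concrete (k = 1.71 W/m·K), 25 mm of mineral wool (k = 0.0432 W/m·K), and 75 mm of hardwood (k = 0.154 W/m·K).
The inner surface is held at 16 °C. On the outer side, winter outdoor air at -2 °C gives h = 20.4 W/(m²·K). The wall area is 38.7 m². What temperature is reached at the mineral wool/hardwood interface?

T ≈ 6.06 °C

Model the wall as resistances in series:
R_dense concrete = L/(kA) = 0.14/(1.71×38.7) = 0.002116 K/W
R_mineral wool = L/(kA) = 0.025/(0.0432×38.7) = 0.01495 K/W
R_hardwood = L/(kA) = 0.075/(0.154×38.7) = 0.01258 K/W
R_outer film = 1/(h_o·A) = 1/(20.4×38.7) = 0.001267 K/W
R_total = 0.03092 K/W;  Q = ΔT/R_total = 18/0.03092 = 582.1 W
T_interface = T_inner − Q·ΣR(inner→interface) = 16 − 582×0.01707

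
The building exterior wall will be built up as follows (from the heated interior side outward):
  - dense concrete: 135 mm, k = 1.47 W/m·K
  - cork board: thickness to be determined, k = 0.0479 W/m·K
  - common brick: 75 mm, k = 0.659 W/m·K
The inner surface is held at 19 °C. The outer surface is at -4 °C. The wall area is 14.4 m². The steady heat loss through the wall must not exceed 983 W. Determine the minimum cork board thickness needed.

L ≈ 6.29 mm

Treating each layer as a thermal resistance in series:
R_dense concrete = L/(kA) = 0.135/(1.47×14.4) = 0.006378 K/W
R_common brick = L/(kA) = 0.075/(0.659×14.4) = 0.007903 K/W
Sum of the known resistances R_other = 0.01428 K/W
Required total resistance R_tot = ΔT/Q_allow = 23/983 = 0.0234 K/W
R_cork board = R_tot − R_other = 0.009117 K/W
L = R·k·A = 0.009117×0.0479×14.4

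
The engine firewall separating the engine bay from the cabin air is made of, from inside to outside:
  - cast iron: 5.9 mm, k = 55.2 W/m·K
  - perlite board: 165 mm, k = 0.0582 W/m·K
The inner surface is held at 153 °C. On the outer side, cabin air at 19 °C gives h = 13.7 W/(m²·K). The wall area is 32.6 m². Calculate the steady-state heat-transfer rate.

Using the resistance-network approach (series):
R_cast iron = L/(kA) = 0.0059/(55.2×32.6) = 3.279×10^-6 K/W
R_perlite board = L/(kA) = 0.165/(0.0582×32.6) = 0.08696 K/W
R_outer film = 1/(h_o·A) = 1/(13.7×32.6) = 0.002239 K/W
R_total = 0.08921 K/W
Q = ΔT / R_total = 134 / 0.08921

Q ≈ 1500 W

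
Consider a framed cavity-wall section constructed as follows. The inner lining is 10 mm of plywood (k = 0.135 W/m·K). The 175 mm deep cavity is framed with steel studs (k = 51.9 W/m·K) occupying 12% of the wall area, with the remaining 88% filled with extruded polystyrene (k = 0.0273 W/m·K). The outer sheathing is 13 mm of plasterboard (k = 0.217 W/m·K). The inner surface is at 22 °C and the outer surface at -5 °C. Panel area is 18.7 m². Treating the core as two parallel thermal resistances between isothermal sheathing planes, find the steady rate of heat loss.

Q ≈ 3120 W

Sheathing layers in series; stud and cavity paths in parallel between them.
R_inner = 0.01/(0.135×18.7) = 0.003961 K/W
R_stud  = 0.175/(51.9×0.12×18.7) = 0.001503 K/W
R_cav   = 0.175/(0.0273×0.88×18.7) = 0.3895 K/W
1/R_core = 1/R_stud + 1/R_cav → R_core = 0.001497 K/W
R_outer = 0.013/(0.217×18.7) = 0.003204 K/W
R_total = 0.008662 K/W
Q = ΔT/R_total = 27/0.008662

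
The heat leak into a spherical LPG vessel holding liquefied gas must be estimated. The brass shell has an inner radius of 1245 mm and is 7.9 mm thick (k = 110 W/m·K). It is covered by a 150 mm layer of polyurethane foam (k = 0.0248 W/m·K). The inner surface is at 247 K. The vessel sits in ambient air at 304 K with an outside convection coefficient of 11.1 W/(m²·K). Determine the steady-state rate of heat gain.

Q ≈ 205 W

Spherical conduction: R = (1/r_in − 1/r_out)/(4πk) per layer; series-sum.
R_brass shell = (1/1.245 − 1/1.2529)/(4π×110) = 3.664×10^-6 K/W
R_polyurethane foam = (1/1.2529 − 1/1.4029)/(4π×0.0248) = 0.2738 K/W
R_outer film = 1/(h·4πr_o²) = 1/(11.1×4π×1.4029²) = 0.003643 K/W
R_total = 0.2775 K/W
Q = ΔT/R_total = 57/0.2775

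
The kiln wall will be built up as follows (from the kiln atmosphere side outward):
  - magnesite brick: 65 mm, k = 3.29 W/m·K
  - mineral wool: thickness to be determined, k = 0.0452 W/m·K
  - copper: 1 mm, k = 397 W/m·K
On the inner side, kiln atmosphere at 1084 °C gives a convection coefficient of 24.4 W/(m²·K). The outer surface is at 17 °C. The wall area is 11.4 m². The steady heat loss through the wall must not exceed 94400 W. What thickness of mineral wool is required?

L ≈ 3.08 mm

Thermal resistances in series:
R_inner film = 1/(h_i·A) = 1/(24.4×11.4) = 0.003595 K/W
R_magnesite brick = L/(kA) = 0.065/(3.29×11.4) = 0.001733 K/W
R_copper = L/(kA) = 0.001/(397×11.4) = 2.21×10^-7 K/W
Sum of the known resistances R_other = 0.005328 K/W
Required total resistance R_tot = ΔT/Q_allow = 1067/94400 = 0.0113 K/W
R_mineral wool = R_tot − R_other = 0.005975 K/W
L = R·k·A = 0.005975×0.0452×11.4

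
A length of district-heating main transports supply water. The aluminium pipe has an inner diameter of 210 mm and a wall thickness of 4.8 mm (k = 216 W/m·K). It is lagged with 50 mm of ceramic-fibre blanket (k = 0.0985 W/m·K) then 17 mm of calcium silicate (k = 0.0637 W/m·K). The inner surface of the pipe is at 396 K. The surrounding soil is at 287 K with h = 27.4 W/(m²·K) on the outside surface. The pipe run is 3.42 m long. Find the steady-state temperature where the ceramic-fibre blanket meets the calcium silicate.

T ≈ 322 K

Radial resistances (cylindrical: R_cond = ln(r_o/r_i)/(2πkL), R_conv = 1/(h·2πrL)):
R_aluminium pipe wall = ln(109.8/105)/(2π×216×3.42) = 9.631×10^-6 K/W
R_ceramic-fibre blanket = ln(159.8/109.8)/(2π×0.0985×3.42) = 0.1773 K/W
R_calcium silicate = ln(176.8/159.8)/(2π×0.0637×3.42) = 0.07386 K/W
R_outer film = 1/(h_o·2πr_oL) = 1/(27.4×2π×0.1768×3.42) = 0.009606 K/W
R_total = 0.2608 K/W
Q = ΔT/R_total = 109/0.2608
Q = 418 W
T_interface = T_inner − Q·ΣR(inner→interface) = 396 − 418×0.1773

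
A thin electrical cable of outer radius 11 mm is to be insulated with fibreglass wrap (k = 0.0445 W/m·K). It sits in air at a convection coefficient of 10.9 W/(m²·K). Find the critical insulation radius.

r_cr ≈ 4.08 mm

For a cylinder r_cr = k/h = 0.0445/10.9
r_cr = 4.08 mm; since the bare radius (11 mm) is above r_cr, any added insulation will reduce heat loss.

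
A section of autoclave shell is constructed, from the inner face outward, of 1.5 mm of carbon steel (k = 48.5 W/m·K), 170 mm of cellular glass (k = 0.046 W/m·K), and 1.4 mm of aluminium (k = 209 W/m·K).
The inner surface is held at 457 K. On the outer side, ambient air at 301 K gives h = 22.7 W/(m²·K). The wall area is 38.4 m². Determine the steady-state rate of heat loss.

Q ≈ 1600 W

Treating each layer as a thermal resistance in series:
R_carbon steel = L/(kA) = 0.0015/(48.5×38.4) = 8.054×10^-7 K/W
R_cellular glass = L/(kA) = 0.17/(0.046×38.4) = 0.09624 K/W
R_aluminium = L/(kA) = 0.0014/(209×38.4) = 1.744×10^-7 K/W
R_outer film = 1/(h_o·A) = 1/(22.7×38.4) = 0.001147 K/W
R_total = 0.09739 K/W
Q = ΔT / R_total = 156 / 0.09739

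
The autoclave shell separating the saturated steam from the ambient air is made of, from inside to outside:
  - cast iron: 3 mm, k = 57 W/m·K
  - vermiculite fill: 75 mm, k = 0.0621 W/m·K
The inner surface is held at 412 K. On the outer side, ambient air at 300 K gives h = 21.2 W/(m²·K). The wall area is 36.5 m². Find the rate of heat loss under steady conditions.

Treating each layer as a thermal resistance in series:
R_cast iron = L/(kA) = 0.003/(57×36.5) = 1.442×10^-6 K/W
R_vermiculite fill = L/(kA) = 0.075/(0.0621×36.5) = 0.03309 K/W
R_outer film = 1/(h_o·A) = 1/(21.2×36.5) = 0.001292 K/W
R_total = 0.03438 K/W
Q = ΔT / R_total = 112 / 0.03438

Q ≈ 3260 W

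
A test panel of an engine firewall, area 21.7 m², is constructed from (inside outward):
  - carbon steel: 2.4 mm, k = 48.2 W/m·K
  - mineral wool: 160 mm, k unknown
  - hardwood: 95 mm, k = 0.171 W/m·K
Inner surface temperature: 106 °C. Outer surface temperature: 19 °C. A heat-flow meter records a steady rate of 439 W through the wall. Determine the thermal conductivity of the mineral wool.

k ≈ 0.0427 W/(m·K)

Treating each layer as a thermal resistance in series:
R_carbon steel = L/(kA) = 0.0024/(48.2×21.7) = 2.295×10^-6 K/W
R_hardwood = L/(kA) = 0.095/(0.171×21.7) = 0.0256 K/W
Sum of known resistances R_other = 0.0256 K/W
Total R = ΔT/Q = 87/439 = 0.1982 K/W
R_mineral wool = R_total − R_other = 0.1726 K/W
k = L/(R·A) = 0.16/(0.1726×21.7)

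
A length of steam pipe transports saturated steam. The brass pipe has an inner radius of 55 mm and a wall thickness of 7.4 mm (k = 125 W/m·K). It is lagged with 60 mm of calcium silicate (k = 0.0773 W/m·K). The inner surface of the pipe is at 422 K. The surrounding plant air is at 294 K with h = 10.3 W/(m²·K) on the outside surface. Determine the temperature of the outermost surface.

T ≈ 305 K

For a radial system each layer contributes R = ln(r_out/r_in)/(2πkL); films add R = 1/(hA).
R_brass pipe wall = ln(62.4/55)/(2π×125×1) = 1.607×10^-4 K/W
R_calcium silicate = ln(122.4/62.4)/(2π×0.0773×1) = 1.387 K/W
R_outer film = 1/(h_o·2πr_oL) = 1/(10.3×2π×0.1224×1) = 0.1262 K/W
R_total = 1.514 K/W
Q = ΔT/R_total = 128/1.514
Q = 84.6 W/m
T_interface = T_inner − Q·ΣR(inner→interface) = 422 − 84.6×1.387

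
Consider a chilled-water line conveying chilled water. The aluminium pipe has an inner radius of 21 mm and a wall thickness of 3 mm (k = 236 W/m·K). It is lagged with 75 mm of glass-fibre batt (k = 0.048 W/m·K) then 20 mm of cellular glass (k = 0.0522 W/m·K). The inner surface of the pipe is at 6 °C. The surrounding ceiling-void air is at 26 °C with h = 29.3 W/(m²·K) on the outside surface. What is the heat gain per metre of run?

Treating each annulus and film as a series resistance:
R_aluminium pipe wall = ln(24/21)/(2π×236×1) = 9.005×10^-5 K/W
R_glass-fibre batt = ln(99/24)/(2π×0.048×1) = 4.699 K/W
R_cellular glass = ln(119/99)/(2π×0.0522×1) = 0.561 K/W
R_outer film = 1/(h_o·2πr_oL) = 1/(29.3×2π×0.119×1) = 0.04565 K/W
R_total = 5.305 K/W
Q = ΔT/R_total = 20/5.305

q′ ≈ 3.77 W/m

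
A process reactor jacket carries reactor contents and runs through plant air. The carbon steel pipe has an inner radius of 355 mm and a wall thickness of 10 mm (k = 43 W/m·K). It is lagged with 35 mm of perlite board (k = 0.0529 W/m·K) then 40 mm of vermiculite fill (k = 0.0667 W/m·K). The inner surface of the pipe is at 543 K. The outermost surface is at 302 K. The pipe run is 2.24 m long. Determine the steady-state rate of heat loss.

Q ≈ 1070 W

Treating each annulus and film as a series resistance:
R_carbon steel pipe wall = ln(365/355)/(2π×43×2.24) = 4.59×10^-5 K/W
R_perlite board = ln(400/365)/(2π×0.0529×2.24) = 0.123 K/W
R_vermiculite fill = ln(440/400)/(2π×0.0667×2.24) = 0.1015 K/W
R_total = 0.2246 K/W
Q = ΔT/R_total = 241/0.2246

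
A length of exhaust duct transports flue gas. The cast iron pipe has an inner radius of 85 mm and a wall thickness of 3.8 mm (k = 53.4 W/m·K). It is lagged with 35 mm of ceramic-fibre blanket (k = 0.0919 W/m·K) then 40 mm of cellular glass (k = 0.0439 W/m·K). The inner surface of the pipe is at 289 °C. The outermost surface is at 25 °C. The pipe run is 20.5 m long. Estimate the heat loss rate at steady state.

Radial resistances (cylindrical: R_cond = ln(r_o/r_i)/(2πkL), R_conv = 1/(h·2πrL)):
R_cast iron pipe wall = ln(88.8/85)/(2π×53.4×20.5) = 6.359×10^-6 K/W
R_ceramic-fibre blanket = ln(123.8/88.8)/(2π×0.0919×20.5) = 0.02807 K/W
R_cellular glass = ln(163.8/123.8)/(2π×0.0439×20.5) = 0.04951 K/W
R_total = 0.07759 K/W
Q = ΔT/R_total = 264/0.07759

Q ≈ 3400 W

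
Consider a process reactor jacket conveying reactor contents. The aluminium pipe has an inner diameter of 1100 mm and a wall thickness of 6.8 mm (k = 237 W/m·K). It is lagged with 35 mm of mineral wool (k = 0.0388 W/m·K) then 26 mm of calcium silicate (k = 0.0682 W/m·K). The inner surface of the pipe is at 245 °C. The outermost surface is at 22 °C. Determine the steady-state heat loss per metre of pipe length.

q′ ≈ 636 W/m

Cylindrical conduction, so R = ln(r₂/r₁)/(2πkL) per layer, in series:
R_aluminium pipe wall = ln(556.8/550)/(2π×237×1) = 8.252×10^-6 K/W
R_mineral wool = ln(591.8/556.8)/(2π×0.0388×1) = 0.2501 K/W
R_calcium silicate = ln(617.8/591.8)/(2π×0.0682×1) = 0.1003 K/W
R_total = 0.3504 K/W
Q = ΔT/R_total = 223/0.3504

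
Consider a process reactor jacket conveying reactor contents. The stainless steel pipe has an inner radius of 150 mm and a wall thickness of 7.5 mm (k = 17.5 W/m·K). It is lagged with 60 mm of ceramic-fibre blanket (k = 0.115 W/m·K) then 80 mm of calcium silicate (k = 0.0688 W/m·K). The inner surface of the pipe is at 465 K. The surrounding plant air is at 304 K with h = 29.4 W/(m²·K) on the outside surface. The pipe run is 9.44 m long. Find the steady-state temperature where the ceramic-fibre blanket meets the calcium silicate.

T ≈ 404 K

For a radial system each layer contributes R = ln(r_out/r_in)/(2πkL); films add R = 1/(hA).
R_stainless steel pipe wall = ln(157.5/150)/(2π×17.5×9.44) = 4.7×10^-5 K/W
R_ceramic-fibre blanket = ln(217.5/157.5)/(2π×0.115×9.44) = 0.04732 K/W
R_calcium silicate = ln(297.5/217.5)/(2π×0.0688×9.44) = 0.07675 K/W
R_outer film = 1/(h_o·2πr_oL) = 1/(29.4×2π×0.2975×9.44) = 0.001928 K/W
R_total = 0.126 K/W
Q = ΔT/R_total = 161/0.126
Q = 1280 W
T_interface = T_inner − Q·ΣR(inner→interface) = 465 − 1280×0.04737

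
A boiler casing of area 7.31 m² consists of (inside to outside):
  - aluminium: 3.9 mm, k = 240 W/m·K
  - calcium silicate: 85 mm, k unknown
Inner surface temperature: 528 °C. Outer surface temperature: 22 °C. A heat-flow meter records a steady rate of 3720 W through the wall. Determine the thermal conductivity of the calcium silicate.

Model the wall as resistances in series:
R_aluminium = L/(kA) = 0.0039/(240×7.31) = 2.223×10^-6 K/W
Sum of known resistances R_other = 2.223×10^-6 K/W
Total R = ΔT/Q = 506/3720 = 0.136 K/W
R_calcium silicate = R_total − R_other = 0.136 K/W
k = L/(R·A) = 0.085/(0.136×7.31)

k ≈ 0.0855 W/(m·K)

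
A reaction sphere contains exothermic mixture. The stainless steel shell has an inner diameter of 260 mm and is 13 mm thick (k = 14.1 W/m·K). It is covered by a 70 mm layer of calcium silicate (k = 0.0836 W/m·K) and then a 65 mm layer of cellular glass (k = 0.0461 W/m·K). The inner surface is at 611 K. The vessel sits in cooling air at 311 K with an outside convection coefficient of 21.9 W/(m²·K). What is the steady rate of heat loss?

For a spherical shell R = (1/r₁ − 1/r₂)/(4πk); film R = 1/(h·4πr²). In series:
R_stainless steel shell = (1/0.13 − 1/0.143)/(4π×14.1) = 0.003947 K/W
R_calcium silicate = (1/0.143 − 1/0.213)/(4π×0.0836) = 2.188 K/W
R_cellular glass = (1/0.213 − 1/0.278)/(4π×0.0461) = 1.895 K/W
R_outer film = 1/(h·4πr_o²) = 1/(21.9×4π×0.278²) = 0.04702 K/W
R_total = 4.133 K/W
Q = ΔT/R_total = 300/4.133

Q ≈ 72.6 W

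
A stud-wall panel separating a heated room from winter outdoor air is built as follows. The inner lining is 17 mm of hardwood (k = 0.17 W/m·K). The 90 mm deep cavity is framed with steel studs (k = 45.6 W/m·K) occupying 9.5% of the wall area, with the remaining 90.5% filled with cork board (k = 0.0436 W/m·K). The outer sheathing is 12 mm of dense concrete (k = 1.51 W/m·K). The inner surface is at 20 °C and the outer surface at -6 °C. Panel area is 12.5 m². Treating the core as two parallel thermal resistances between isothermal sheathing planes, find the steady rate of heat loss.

Sheathing layers in series; stud and cavity paths in parallel between them.
R_inner = 0.017/(0.17×12.5) = 0.008 K/W
R_stud  = 0.09/(45.6×0.095×12.5) = 0.001662 K/W
R_cav   = 0.09/(0.0436×0.905×12.5) = 0.1825 K/W
1/R_core = 1/R_stud + 1/R_cav → R_core = 0.001647 K/W
R_outer = 0.012/(1.51×12.5) = 6.358×10^-4 K/W
R_total = 0.01028 K/W
Q = ΔT/R_total = 26/0.01028

Q ≈ 2530 W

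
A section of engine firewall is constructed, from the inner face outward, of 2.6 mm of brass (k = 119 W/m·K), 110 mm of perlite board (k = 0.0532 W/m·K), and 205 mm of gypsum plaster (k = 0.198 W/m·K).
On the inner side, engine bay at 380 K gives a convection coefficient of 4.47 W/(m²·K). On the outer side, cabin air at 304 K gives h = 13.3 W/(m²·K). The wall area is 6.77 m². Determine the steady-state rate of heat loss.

Series thermal resistances:
R_inner film = 1/(h_i·A) = 1/(4.47×6.77) = 0.03304 K/W
R_brass = L/(kA) = 0.0026/(119×6.77) = 3.227×10^-6 K/W
R_perlite board = L/(kA) = 0.11/(0.0532×6.77) = 0.3054 K/W
R_gypsum plaster = L/(kA) = 0.205/(0.198×6.77) = 0.1529 K/W
R_outer film = 1/(h_o·A) = 1/(13.3×6.77) = 0.01111 K/W
R_total = 0.5025 K/W
Q = ΔT / R_total = 76 / 0.5025

Q ≈ 151 W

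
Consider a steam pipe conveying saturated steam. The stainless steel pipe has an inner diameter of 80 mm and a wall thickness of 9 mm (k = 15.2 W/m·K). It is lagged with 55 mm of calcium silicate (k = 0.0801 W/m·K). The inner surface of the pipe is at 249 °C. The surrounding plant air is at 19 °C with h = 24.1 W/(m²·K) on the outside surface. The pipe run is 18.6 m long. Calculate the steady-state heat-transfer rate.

Radial resistances (cylindrical: R_cond = ln(r_o/r_i)/(2πkL), R_conv = 1/(h·2πrL)):
R_stainless steel pipe wall = ln(49/40)/(2π×15.2×18.6) = 1.142×10^-4 K/W
R_calcium silicate = ln(104/49)/(2π×0.0801×18.6) = 0.08039 K/W
R_outer film = 1/(h_o·2πr_oL) = 1/(24.1×2π×0.104×18.6) = 0.003414 K/W
R_total = 0.08392 K/W
Q = ΔT/R_total = 230/0.08392

Q ≈ 2740 W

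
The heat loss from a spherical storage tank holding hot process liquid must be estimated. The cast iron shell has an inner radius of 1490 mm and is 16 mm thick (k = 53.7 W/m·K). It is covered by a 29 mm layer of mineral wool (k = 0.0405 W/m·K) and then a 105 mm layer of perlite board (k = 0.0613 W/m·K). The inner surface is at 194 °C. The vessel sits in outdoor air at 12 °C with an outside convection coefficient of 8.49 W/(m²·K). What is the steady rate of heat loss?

Spherical conduction: R = (1/r_in − 1/r_out)/(4πk) per layer; series-sum.
R_cast iron shell = (1/1.49 − 1/1.506)/(4π×53.7) = 1.057×10^-5 K/W
R_mineral wool = (1/1.506 − 1/1.535)/(4π×0.0405) = 0.02465 K/W
R_perlite board = (1/1.535 − 1/1.64)/(4π×0.0613) = 0.05415 K/W
R_outer film = 1/(h·4πr_o²) = 1/(8.49×4π×1.64²) = 0.003485 K/W
R_total = 0.08229 K/W
Q = ΔT/R_total = 182/0.08229

Q ≈ 2210 W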